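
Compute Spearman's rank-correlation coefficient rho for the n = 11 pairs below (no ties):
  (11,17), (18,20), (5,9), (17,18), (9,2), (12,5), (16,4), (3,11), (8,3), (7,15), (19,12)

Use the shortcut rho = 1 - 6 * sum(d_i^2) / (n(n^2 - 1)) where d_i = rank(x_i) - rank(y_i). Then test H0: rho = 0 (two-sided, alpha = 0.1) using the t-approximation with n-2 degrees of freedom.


Step 1: Rank x and y separately (midranks; no ties here).
rank(x): 11->6, 18->10, 5->2, 17->9, 9->5, 12->7, 16->8, 3->1, 8->4, 7->3, 19->11
rank(y): 17->9, 20->11, 9->5, 18->10, 2->1, 5->4, 4->3, 11->6, 3->2, 15->8, 12->7
Step 2: d_i = R_x(i) - R_y(i); compute d_i^2.
  (6-9)^2=9, (10-11)^2=1, (2-5)^2=9, (9-10)^2=1, (5-1)^2=16, (7-4)^2=9, (8-3)^2=25, (1-6)^2=25, (4-2)^2=4, (3-8)^2=25, (11-7)^2=16
sum(d^2) = 140.
Step 3: rho = 1 - 6*140 / (11*(11^2 - 1)) = 1 - 840/1320 = 0.363636.
Step 4: Under H0, t = rho * sqrt((n-2)/(1-rho^2)) = 1.1711 ~ t(9).
Step 5: Two-sided p-value from the t-distribution with 9 df = 0.271638.
Step 6: alpha = 0.1. fail to reject H0.

rho = 0.3636, p = 0.271638, fail to reject H0 at alpha = 0.1.


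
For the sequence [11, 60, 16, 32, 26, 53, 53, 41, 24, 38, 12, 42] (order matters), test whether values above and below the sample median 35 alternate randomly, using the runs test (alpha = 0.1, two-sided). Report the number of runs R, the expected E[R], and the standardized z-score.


Step 1: Compute median = 35; label A = above, B = below.
Labels in order: BABBBAAABABA  (n_A = 6, n_B = 6)
Step 2: Count runs R = 8.
Step 3: Under H0 (random ordering), E[R] = 2*n_A*n_B/(n_A+n_B) + 1 = 2*6*6/12 + 1 = 7.0000.
        Var[R] = 2*n_A*n_B*(2*n_A*n_B - n_A - n_B) / ((n_A+n_B)^2 * (n_A+n_B-1)) = 4320/1584 = 2.7273.
        SD[R] = 1.6514.
Step 4: Continuity-corrected z = (R - 0.5 - E[R]) / SD[R] = (8 - 0.5 - 7.0000) / 1.6514 = 0.3028.
Step 5: Two-sided p-value via normal approximation = 2*(1 - Phi(|z|)) = 0.762069.
Step 6: alpha = 0.1. fail to reject H0.

R = 8, z = 0.3028, p = 0.762069, fail to reject H0.


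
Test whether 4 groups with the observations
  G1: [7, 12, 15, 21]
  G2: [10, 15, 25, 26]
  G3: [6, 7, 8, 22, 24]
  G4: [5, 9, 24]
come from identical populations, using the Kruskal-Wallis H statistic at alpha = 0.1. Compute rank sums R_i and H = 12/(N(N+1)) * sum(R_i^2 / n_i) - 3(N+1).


Step 1: Combine all N = 16 observations and assign midranks.
sorted (value, group, rank): (5,G4,1), (6,G3,2), (7,G1,3.5), (7,G3,3.5), (8,G3,5), (9,G4,6), (10,G2,7), (12,G1,8), (15,G1,9.5), (15,G2,9.5), (21,G1,11), (22,G3,12), (24,G3,13.5), (24,G4,13.5), (25,G2,15), (26,G2,16)
Step 2: Sum ranks within each group.
R_1 = 32 (n_1 = 4)
R_2 = 47.5 (n_2 = 4)
R_3 = 36 (n_3 = 5)
R_4 = 20.5 (n_4 = 3)
Step 3: H = 12/(N(N+1)) * sum(R_i^2/n_i) - 3(N+1)
     = 12/(16*17) * (32^2/4 + 47.5^2/4 + 36^2/5 + 20.5^2/3) - 3*17
     = 0.044118 * 1219.35 - 51
     = 2.794669.
Step 4: Ties present; correction factor C = 1 - 18/(16^3 - 16) = 0.995588. Corrected H = 2.794669 / 0.995588 = 2.807053.
Step 5: Under H0, H ~ chi^2(3); p-value = 0.422340.
Step 6: alpha = 0.1. fail to reject H0.

H = 2.8071, df = 3, p = 0.422340, fail to reject H0.


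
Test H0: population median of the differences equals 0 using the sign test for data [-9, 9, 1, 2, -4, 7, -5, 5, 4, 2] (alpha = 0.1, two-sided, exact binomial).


Step 1: Discard zero differences. Original n = 10; n_eff = number of nonzero differences = 10.
Nonzero differences (with sign): -9, +9, +1, +2, -4, +7, -5, +5, +4, +2
Step 2: Count signs: positive = 7, negative = 3.
Step 3: Under H0: P(positive) = 0.5, so the number of positives S ~ Bin(10, 0.5).
Step 4: Two-sided exact p-value = sum of Bin(10,0.5) probabilities at or below the observed probability = 0.343750.
Step 5: alpha = 0.1. fail to reject H0.

n_eff = 10, pos = 7, neg = 3, p = 0.343750, fail to reject H0.


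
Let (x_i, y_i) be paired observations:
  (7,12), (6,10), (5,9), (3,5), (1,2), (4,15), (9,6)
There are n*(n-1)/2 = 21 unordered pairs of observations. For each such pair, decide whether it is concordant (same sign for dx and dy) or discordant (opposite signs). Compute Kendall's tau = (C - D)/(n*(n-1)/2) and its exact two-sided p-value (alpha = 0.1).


Step 1: Enumerate the 21 unordered pairs (i,j) with i<j and classify each by sign(x_j-x_i) * sign(y_j-y_i).
  (1,2):dx=-1,dy=-2->C; (1,3):dx=-2,dy=-3->C; (1,4):dx=-4,dy=-7->C; (1,5):dx=-6,dy=-10->C
  (1,6):dx=-3,dy=+3->D; (1,7):dx=+2,dy=-6->D; (2,3):dx=-1,dy=-1->C; (2,4):dx=-3,dy=-5->C
  (2,5):dx=-5,dy=-8->C; (2,6):dx=-2,dy=+5->D; (2,7):dx=+3,dy=-4->D; (3,4):dx=-2,dy=-4->C
  (3,5):dx=-4,dy=-7->C; (3,6):dx=-1,dy=+6->D; (3,7):dx=+4,dy=-3->D; (4,5):dx=-2,dy=-3->C
  (4,6):dx=+1,dy=+10->C; (4,7):dx=+6,dy=+1->C; (5,6):dx=+3,dy=+13->C; (5,7):dx=+8,dy=+4->C
  (6,7):dx=+5,dy=-9->D
Step 2: C = 14, D = 7, total pairs = 21.
Step 3: tau = (C - D)/(n(n-1)/2) = (14 - 7)/21 = 0.333333.
Step 4: Exact two-sided p-value (enumerate n! = 5040 permutations of y under H0): p = 0.381349.
Step 5: alpha = 0.1. fail to reject H0.

tau_b = 0.3333 (C=14, D=7), p = 0.381349, fail to reject H0.


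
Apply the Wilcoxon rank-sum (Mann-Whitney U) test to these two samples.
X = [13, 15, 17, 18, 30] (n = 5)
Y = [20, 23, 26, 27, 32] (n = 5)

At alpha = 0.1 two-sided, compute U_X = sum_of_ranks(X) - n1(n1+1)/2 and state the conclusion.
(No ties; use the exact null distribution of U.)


Step 1: Combine and sort all 10 observations; assign midranks.
sorted (value, group): (13,X), (15,X), (17,X), (18,X), (20,Y), (23,Y), (26,Y), (27,Y), (30,X), (32,Y)
ranks: 13->1, 15->2, 17->3, 18->4, 20->5, 23->6, 26->7, 27->8, 30->9, 32->10
Step 2: Rank sum for X: R1 = 1 + 2 + 3 + 4 + 9 = 19.
Step 3: U_X = R1 - n1(n1+1)/2 = 19 - 5*6/2 = 19 - 15 = 4.
       U_Y = n1*n2 - U_X = 25 - 4 = 21.
Step 4: No ties, so the exact null distribution of U (based on enumerating the C(10,5) = 252 equally likely rank assignments) gives the two-sided p-value.
Step 5: p-value = 0.095238; compare to alpha = 0.1. reject H0.

U_X = 4, p = 0.095238, reject H0 at alpha = 0.1.


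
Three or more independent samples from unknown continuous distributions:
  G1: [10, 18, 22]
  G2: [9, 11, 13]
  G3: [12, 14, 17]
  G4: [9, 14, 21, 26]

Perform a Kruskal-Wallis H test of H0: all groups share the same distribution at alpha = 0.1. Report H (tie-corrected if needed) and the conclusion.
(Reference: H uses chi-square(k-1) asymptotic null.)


Step 1: Combine all N = 13 observations and assign midranks.
sorted (value, group, rank): (9,G2,1.5), (9,G4,1.5), (10,G1,3), (11,G2,4), (12,G3,5), (13,G2,6), (14,G3,7.5), (14,G4,7.5), (17,G3,9), (18,G1,10), (21,G4,11), (22,G1,12), (26,G4,13)
Step 2: Sum ranks within each group.
R_1 = 25 (n_1 = 3)
R_2 = 11.5 (n_2 = 3)
R_3 = 21.5 (n_3 = 3)
R_4 = 33 (n_4 = 4)
Step 3: H = 12/(N(N+1)) * sum(R_i^2/n_i) - 3(N+1)
     = 12/(13*14) * (25^2/3 + 11.5^2/3 + 21.5^2/3 + 33^2/4) - 3*14
     = 0.065934 * 678.75 - 42
     = 2.752747.
Step 4: Ties present; correction factor C = 1 - 12/(13^3 - 13) = 0.994505. Corrected H = 2.752747 / 0.994505 = 2.767956.
Step 5: Under H0, H ~ chi^2(3); p-value = 0.428802.
Step 6: alpha = 0.1. fail to reject H0.

H = 2.7680, df = 3, p = 0.428802, fail to reject H0.


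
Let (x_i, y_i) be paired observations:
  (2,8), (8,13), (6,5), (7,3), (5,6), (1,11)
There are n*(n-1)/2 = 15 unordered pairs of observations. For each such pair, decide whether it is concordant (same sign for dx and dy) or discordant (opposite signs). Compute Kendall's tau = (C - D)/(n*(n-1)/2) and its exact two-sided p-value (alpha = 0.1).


Step 1: Enumerate the 15 unordered pairs (i,j) with i<j and classify each by sign(x_j-x_i) * sign(y_j-y_i).
  (1,2):dx=+6,dy=+5->C; (1,3):dx=+4,dy=-3->D; (1,4):dx=+5,dy=-5->D; (1,5):dx=+3,dy=-2->D
  (1,6):dx=-1,dy=+3->D; (2,3):dx=-2,dy=-8->C; (2,4):dx=-1,dy=-10->C; (2,5):dx=-3,dy=-7->C
  (2,6):dx=-7,dy=-2->C; (3,4):dx=+1,dy=-2->D; (3,5):dx=-1,dy=+1->D; (3,6):dx=-5,dy=+6->D
  (4,5):dx=-2,dy=+3->D; (4,6):dx=-6,dy=+8->D; (5,6):dx=-4,dy=+5->D
Step 2: C = 5, D = 10, total pairs = 15.
Step 3: tau = (C - D)/(n(n-1)/2) = (5 - 10)/15 = -0.333333.
Step 4: Exact two-sided p-value (enumerate n! = 720 permutations of y under H0): p = 0.469444.
Step 5: alpha = 0.1. fail to reject H0.

tau_b = -0.3333 (C=5, D=10), p = 0.469444, fail to reject H0.


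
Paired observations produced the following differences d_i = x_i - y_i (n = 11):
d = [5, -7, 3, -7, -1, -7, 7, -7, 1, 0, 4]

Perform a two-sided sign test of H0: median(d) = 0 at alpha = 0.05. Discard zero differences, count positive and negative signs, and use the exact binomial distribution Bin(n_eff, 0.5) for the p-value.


Step 1: Discard zero differences. Original n = 11; n_eff = number of nonzero differences = 10.
Nonzero differences (with sign): +5, -7, +3, -7, -1, -7, +7, -7, +1, +4
Step 2: Count signs: positive = 5, negative = 5.
Step 3: Under H0: P(positive) = 0.5, so the number of positives S ~ Bin(10, 0.5).
Step 4: Two-sided exact p-value = sum of Bin(10,0.5) probabilities at or below the observed probability = 1.000000.
Step 5: alpha = 0.05. fail to reject H0.

n_eff = 10, pos = 5, neg = 5, p = 1.000000, fail to reject H0.


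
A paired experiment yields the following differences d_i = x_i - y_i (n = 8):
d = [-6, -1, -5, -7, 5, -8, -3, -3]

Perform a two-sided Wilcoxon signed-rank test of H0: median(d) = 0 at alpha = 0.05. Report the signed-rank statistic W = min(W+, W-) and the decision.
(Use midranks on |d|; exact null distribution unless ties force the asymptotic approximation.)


Step 1: Drop any zero differences (none here) and take |d_i|.
|d| = [6, 1, 5, 7, 5, 8, 3, 3]
Step 2: Midrank |d_i| (ties get averaged ranks).
ranks: |6|->6, |1|->1, |5|->4.5, |7|->7, |5|->4.5, |8|->8, |3|->2.5, |3|->2.5
Step 3: Attach original signs; sum ranks with positive sign and with negative sign.
W+ = 4.5 = 4.5
W- = 6 + 1 + 4.5 + 7 + 8 + 2.5 + 2.5 = 31.5
(Check: W+ + W- = 36 should equal n(n+1)/2 = 36.)
Step 4: Test statistic W = min(W+, W-) = 4.5.
Step 5: Ties in |d|, so use the tie-corrected normal approximation.
        E[W] = n(n+1)/4 = 8*9/4 = 18.
        Tie groups: |d|=3 (t=2), |d|=5 (t=2); sum(t^3 - t) = 12.
        Var[W] = n(n+1)(2n+1)/24 - sum(t^3-t)/48 = 1224/24 - 12/48 = 50.75.
        z = (W - E[W]) / sqrt(Var[W]) = (4.5 - 18) / 7.1239 = -1.8950.
        Two-sided p = 2*Phi(z) = 0.058089.
Step 6: alpha = 0.05. fail to reject H0.

W+ = 4.5, W- = 31.5, W = min = 4.5, p = 0.058089, fail to reject H0.


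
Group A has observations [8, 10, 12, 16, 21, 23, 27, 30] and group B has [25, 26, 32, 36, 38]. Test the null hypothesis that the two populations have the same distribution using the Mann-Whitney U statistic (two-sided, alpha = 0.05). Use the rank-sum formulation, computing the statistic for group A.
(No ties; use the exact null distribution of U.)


Step 1: Combine and sort all 13 observations; assign midranks.
sorted (value, group): (8,X), (10,X), (12,X), (16,X), (21,X), (23,X), (25,Y), (26,Y), (27,X), (30,X), (32,Y), (36,Y), (38,Y)
ranks: 8->1, 10->2, 12->3, 16->4, 21->5, 23->6, 25->7, 26->8, 27->9, 30->10, 32->11, 36->12, 38->13
Step 2: Rank sum for X: R1 = 1 + 2 + 3 + 4 + 5 + 6 + 9 + 10 = 40.
Step 3: U_X = R1 - n1(n1+1)/2 = 40 - 8*9/2 = 40 - 36 = 4.
       U_Y = n1*n2 - U_X = 40 - 4 = 36.
Step 4: No ties, so the exact null distribution of U (based on enumerating the C(13,8) = 1287 equally likely rank assignments) gives the two-sided p-value.
Step 5: p-value = 0.018648; compare to alpha = 0.05. reject H0.

U_X = 4, p = 0.018648, reject H0 at alpha = 0.05.


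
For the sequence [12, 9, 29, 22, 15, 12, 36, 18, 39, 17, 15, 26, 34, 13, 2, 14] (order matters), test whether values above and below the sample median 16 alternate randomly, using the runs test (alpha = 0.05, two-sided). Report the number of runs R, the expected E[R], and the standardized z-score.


Step 1: Compute median = 16; label A = above, B = below.
Labels in order: BBAABBAAAABAABBB  (n_A = 8, n_B = 8)
Step 2: Count runs R = 7.
Step 3: Under H0 (random ordering), E[R] = 2*n_A*n_B/(n_A+n_B) + 1 = 2*8*8/16 + 1 = 9.0000.
        Var[R] = 2*n_A*n_B*(2*n_A*n_B - n_A - n_B) / ((n_A+n_B)^2 * (n_A+n_B-1)) = 14336/3840 = 3.7333.
        SD[R] = 1.9322.
Step 4: Continuity-corrected z = (R + 0.5 - E[R]) / SD[R] = (7 + 0.5 - 9.0000) / 1.9322 = -0.7763.
Step 5: Two-sided p-value via normal approximation = 2*(1 - Phi(|z|)) = 0.437558.
Step 6: alpha = 0.05. fail to reject H0.

R = 7, z = -0.7763, p = 0.437558, fail to reject H0.


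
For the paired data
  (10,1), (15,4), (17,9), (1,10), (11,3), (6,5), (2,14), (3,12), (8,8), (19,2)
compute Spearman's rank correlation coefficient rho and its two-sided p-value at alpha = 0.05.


Step 1: Rank x and y separately (midranks; no ties here).
rank(x): 10->6, 15->8, 17->9, 1->1, 11->7, 6->4, 2->2, 3->3, 8->5, 19->10
rank(y): 1->1, 4->4, 9->7, 10->8, 3->3, 5->5, 14->10, 12->9, 8->6, 2->2
Step 2: d_i = R_x(i) - R_y(i); compute d_i^2.
  (6-1)^2=25, (8-4)^2=16, (9-7)^2=4, (1-8)^2=49, (7-3)^2=16, (4-5)^2=1, (2-10)^2=64, (3-9)^2=36, (5-6)^2=1, (10-2)^2=64
sum(d^2) = 276.
Step 3: rho = 1 - 6*276 / (10*(10^2 - 1)) = 1 - 1656/990 = -0.672727.
Step 4: Under H0, t = rho * sqrt((n-2)/(1-rho^2)) = -2.5717 ~ t(8).
Step 5: Two-sided p-value from the t-distribution with 8 df = 0.033041.
Step 6: alpha = 0.05. reject H0.

rho = -0.6727, p = 0.033041, reject H0 at alpha = 0.05.


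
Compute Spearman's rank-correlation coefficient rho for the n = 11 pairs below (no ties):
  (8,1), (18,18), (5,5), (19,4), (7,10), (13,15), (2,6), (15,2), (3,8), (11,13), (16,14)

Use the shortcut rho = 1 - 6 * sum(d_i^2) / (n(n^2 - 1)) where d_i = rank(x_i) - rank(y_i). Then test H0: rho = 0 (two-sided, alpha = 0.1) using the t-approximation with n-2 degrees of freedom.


Step 1: Rank x and y separately (midranks; no ties here).
rank(x): 8->5, 18->10, 5->3, 19->11, 7->4, 13->7, 2->1, 15->8, 3->2, 11->6, 16->9
rank(y): 1->1, 18->11, 5->4, 4->3, 10->7, 15->10, 6->5, 2->2, 8->6, 13->8, 14->9
Step 2: d_i = R_x(i) - R_y(i); compute d_i^2.
  (5-1)^2=16, (10-11)^2=1, (3-4)^2=1, (11-3)^2=64, (4-7)^2=9, (7-10)^2=9, (1-5)^2=16, (8-2)^2=36, (2-6)^2=16, (6-8)^2=4, (9-9)^2=0
sum(d^2) = 172.
Step 3: rho = 1 - 6*172 / (11*(11^2 - 1)) = 1 - 1032/1320 = 0.218182.
Step 4: Under H0, t = rho * sqrt((n-2)/(1-rho^2)) = 0.6707 ~ t(9).
Step 5: Two-sided p-value from the t-distribution with 9 df = 0.519248.
Step 6: alpha = 0.1. fail to reject H0.

rho = 0.2182, p = 0.519248, fail to reject H0 at alpha = 0.1.


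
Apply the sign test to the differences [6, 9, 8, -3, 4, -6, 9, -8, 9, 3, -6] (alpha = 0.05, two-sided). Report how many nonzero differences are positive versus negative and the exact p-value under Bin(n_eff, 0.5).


Step 1: Discard zero differences. Original n = 11; n_eff = number of nonzero differences = 11.
Nonzero differences (with sign): +6, +9, +8, -3, +4, -6, +9, -8, +9, +3, -6
Step 2: Count signs: positive = 7, negative = 4.
Step 3: Under H0: P(positive) = 0.5, so the number of positives S ~ Bin(11, 0.5).
Step 4: Two-sided exact p-value = sum of Bin(11,0.5) probabilities at or below the observed probability = 0.548828.
Step 5: alpha = 0.05. fail to reject H0.

n_eff = 11, pos = 7, neg = 4, p = 0.548828, fail to reject H0.


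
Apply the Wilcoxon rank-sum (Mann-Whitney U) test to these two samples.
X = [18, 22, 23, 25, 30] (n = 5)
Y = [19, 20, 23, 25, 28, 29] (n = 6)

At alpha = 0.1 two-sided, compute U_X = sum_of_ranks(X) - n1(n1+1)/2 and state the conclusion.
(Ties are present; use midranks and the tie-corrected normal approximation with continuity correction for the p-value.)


Step 1: Combine and sort all 11 observations; assign midranks.
sorted (value, group): (18,X), (19,Y), (20,Y), (22,X), (23,X), (23,Y), (25,X), (25,Y), (28,Y), (29,Y), (30,X)
ranks: 18->1, 19->2, 20->3, 22->4, 23->5.5, 23->5.5, 25->7.5, 25->7.5, 28->9, 29->10, 30->11
Step 2: Rank sum for X: R1 = 1 + 4 + 5.5 + 7.5 + 11 = 29.
Step 3: U_X = R1 - n1(n1+1)/2 = 29 - 5*6/2 = 29 - 15 = 14.
       U_Y = n1*n2 - U_X = 30 - 14 = 16.
Step 4: Ties are present, so use the tie-corrected normal approximation (with continuity correction) for the p-value.
Step 5: p-value = 0.926933; compare to alpha = 0.1. fail to reject H0.

U_X = 14, p = 0.926933, fail to reject H0 at alpha = 0.1.


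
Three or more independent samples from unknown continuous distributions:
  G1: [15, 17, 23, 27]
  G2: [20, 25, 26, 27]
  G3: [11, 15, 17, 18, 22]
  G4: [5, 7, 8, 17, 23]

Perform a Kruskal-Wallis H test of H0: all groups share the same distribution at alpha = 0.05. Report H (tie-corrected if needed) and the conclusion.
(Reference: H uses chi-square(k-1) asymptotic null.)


Step 1: Combine all N = 18 observations and assign midranks.
sorted (value, group, rank): (5,G4,1), (7,G4,2), (8,G4,3), (11,G3,4), (15,G1,5.5), (15,G3,5.5), (17,G1,8), (17,G3,8), (17,G4,8), (18,G3,10), (20,G2,11), (22,G3,12), (23,G1,13.5), (23,G4,13.5), (25,G2,15), (26,G2,16), (27,G1,17.5), (27,G2,17.5)
Step 2: Sum ranks within each group.
R_1 = 44.5 (n_1 = 4)
R_2 = 59.5 (n_2 = 4)
R_3 = 39.5 (n_3 = 5)
R_4 = 27.5 (n_4 = 5)
Step 3: H = 12/(N(N+1)) * sum(R_i^2/n_i) - 3(N+1)
     = 12/(18*19) * (44.5^2/4 + 59.5^2/4 + 39.5^2/5 + 27.5^2/5) - 3*19
     = 0.035088 * 1843.42 - 57
     = 7.681579.
Step 4: Ties present; correction factor C = 1 - 42/(18^3 - 18) = 0.992776. Corrected H = 7.681579 / 0.992776 = 7.737474.
Step 5: Under H0, H ~ chi^2(3); p-value = 0.051761.
Step 6: alpha = 0.05. fail to reject H0.

H = 7.7375, df = 3, p = 0.051761, fail to reject H0.


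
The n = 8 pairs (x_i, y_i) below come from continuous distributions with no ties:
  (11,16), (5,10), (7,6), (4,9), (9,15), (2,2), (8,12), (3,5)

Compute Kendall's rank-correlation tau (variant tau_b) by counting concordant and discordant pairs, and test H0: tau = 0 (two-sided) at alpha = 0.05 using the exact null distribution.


Step 1: Enumerate the 28 unordered pairs (i,j) with i<j and classify each by sign(x_j-x_i) * sign(y_j-y_i).
  (1,2):dx=-6,dy=-6->C; (1,3):dx=-4,dy=-10->C; (1,4):dx=-7,dy=-7->C; (1,5):dx=-2,dy=-1->C
  (1,6):dx=-9,dy=-14->C; (1,7):dx=-3,dy=-4->C; (1,8):dx=-8,dy=-11->C; (2,3):dx=+2,dy=-4->D
  (2,4):dx=-1,dy=-1->C; (2,5):dx=+4,dy=+5->C; (2,6):dx=-3,dy=-8->C; (2,7):dx=+3,dy=+2->C
  (2,8):dx=-2,dy=-5->C; (3,4):dx=-3,dy=+3->D; (3,5):dx=+2,dy=+9->C; (3,6):dx=-5,dy=-4->C
  (3,7):dx=+1,dy=+6->C; (3,8):dx=-4,dy=-1->C; (4,5):dx=+5,dy=+6->C; (4,6):dx=-2,dy=-7->C
  (4,7):dx=+4,dy=+3->C; (4,8):dx=-1,dy=-4->C; (5,6):dx=-7,dy=-13->C; (5,7):dx=-1,dy=-3->C
  (5,8):dx=-6,dy=-10->C; (6,7):dx=+6,dy=+10->C; (6,8):dx=+1,dy=+3->C; (7,8):dx=-5,dy=-7->C
Step 2: C = 26, D = 2, total pairs = 28.
Step 3: tau = (C - D)/(n(n-1)/2) = (26 - 2)/28 = 0.857143.
Step 4: Exact two-sided p-value (enumerate n! = 40320 permutations of y under H0): p = 0.001736.
Step 5: alpha = 0.05. reject H0.

tau_b = 0.8571 (C=26, D=2), p = 0.001736, reject H0.


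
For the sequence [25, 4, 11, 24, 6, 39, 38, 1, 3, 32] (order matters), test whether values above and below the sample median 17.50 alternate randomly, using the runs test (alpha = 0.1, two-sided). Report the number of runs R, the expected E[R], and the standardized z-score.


Step 1: Compute median = 17.50; label A = above, B = below.
Labels in order: ABBABAABBA  (n_A = 5, n_B = 5)
Step 2: Count runs R = 7.
Step 3: Under H0 (random ordering), E[R] = 2*n_A*n_B/(n_A+n_B) + 1 = 2*5*5/10 + 1 = 6.0000.
        Var[R] = 2*n_A*n_B*(2*n_A*n_B - n_A - n_B) / ((n_A+n_B)^2 * (n_A+n_B-1)) = 2000/900 = 2.2222.
        SD[R] = 1.4907.
Step 4: Continuity-corrected z = (R - 0.5 - E[R]) / SD[R] = (7 - 0.5 - 6.0000) / 1.4907 = 0.3354.
Step 5: Two-sided p-value via normal approximation = 2*(1 - Phi(|z|)) = 0.737316.
Step 6: alpha = 0.1. fail to reject H0.

R = 7, z = 0.3354, p = 0.737316, fail to reject H0.


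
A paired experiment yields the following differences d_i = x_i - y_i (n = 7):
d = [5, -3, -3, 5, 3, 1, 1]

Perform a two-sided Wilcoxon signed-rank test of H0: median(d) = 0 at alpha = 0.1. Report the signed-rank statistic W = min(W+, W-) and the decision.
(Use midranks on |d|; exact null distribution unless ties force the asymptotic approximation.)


Step 1: Drop any zero differences (none here) and take |d_i|.
|d| = [5, 3, 3, 5, 3, 1, 1]
Step 2: Midrank |d_i| (ties get averaged ranks).
ranks: |5|->6.5, |3|->4, |3|->4, |5|->6.5, |3|->4, |1|->1.5, |1|->1.5
Step 3: Attach original signs; sum ranks with positive sign and with negative sign.
W+ = 6.5 + 6.5 + 4 + 1.5 + 1.5 = 20
W- = 4 + 4 = 8
(Check: W+ + W- = 28 should equal n(n+1)/2 = 28.)
Step 4: Test statistic W = min(W+, W-) = 8.
Step 5: Ties in |d|, so use the tie-corrected normal approximation.
        E[W] = n(n+1)/4 = 7*8/4 = 14.
        Tie groups: |d|=1 (t=2), |d|=3 (t=3), |d|=5 (t=2); sum(t^3 - t) = 36.
        Var[W] = n(n+1)(2n+1)/24 - sum(t^3-t)/48 = 840/24 - 36/48 = 34.25.
        z = (W - E[W]) / sqrt(Var[W]) = (8 - 14) / 5.8523 = -1.0252.
        Two-sided p = 2*Phi(z) = 0.305255.
Step 6: alpha = 0.1. fail to reject H0.

W+ = 20, W- = 8, W = min = 8, p = 0.305255, fail to reject H0.


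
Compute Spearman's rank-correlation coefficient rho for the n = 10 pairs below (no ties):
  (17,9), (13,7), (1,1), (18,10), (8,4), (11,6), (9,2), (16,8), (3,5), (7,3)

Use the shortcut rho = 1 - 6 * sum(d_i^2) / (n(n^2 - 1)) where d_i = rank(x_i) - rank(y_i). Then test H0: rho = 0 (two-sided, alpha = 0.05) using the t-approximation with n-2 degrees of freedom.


Step 1: Rank x and y separately (midranks; no ties here).
rank(x): 17->9, 13->7, 1->1, 18->10, 8->4, 11->6, 9->5, 16->8, 3->2, 7->3
rank(y): 9->9, 7->7, 1->1, 10->10, 4->4, 6->6, 2->2, 8->8, 5->5, 3->3
Step 2: d_i = R_x(i) - R_y(i); compute d_i^2.
  (9-9)^2=0, (7-7)^2=0, (1-1)^2=0, (10-10)^2=0, (4-4)^2=0, (6-6)^2=0, (5-2)^2=9, (8-8)^2=0, (2-5)^2=9, (3-3)^2=0
sum(d^2) = 18.
Step 3: rho = 1 - 6*18 / (10*(10^2 - 1)) = 1 - 108/990 = 0.890909.
Step 4: Under H0, t = rho * sqrt((n-2)/(1-rho^2)) = 5.5482 ~ t(8).
Step 5: Two-sided p-value from the t-distribution with 8 df = 0.000542.
Step 6: alpha = 0.05. reject H0.

rho = 0.8909, p = 0.000542, reject H0 at alpha = 0.05.


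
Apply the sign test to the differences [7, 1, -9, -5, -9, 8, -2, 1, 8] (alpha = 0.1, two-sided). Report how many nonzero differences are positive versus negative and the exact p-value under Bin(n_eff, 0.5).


Step 1: Discard zero differences. Original n = 9; n_eff = number of nonzero differences = 9.
Nonzero differences (with sign): +7, +1, -9, -5, -9, +8, -2, +1, +8
Step 2: Count signs: positive = 5, negative = 4.
Step 3: Under H0: P(positive) = 0.5, so the number of positives S ~ Bin(9, 0.5).
Step 4: Two-sided exact p-value = sum of Bin(9,0.5) probabilities at or below the observed probability = 1.000000.
Step 5: alpha = 0.1. fail to reject H0.

n_eff = 9, pos = 5, neg = 4, p = 1.000000, fail to reject H0.


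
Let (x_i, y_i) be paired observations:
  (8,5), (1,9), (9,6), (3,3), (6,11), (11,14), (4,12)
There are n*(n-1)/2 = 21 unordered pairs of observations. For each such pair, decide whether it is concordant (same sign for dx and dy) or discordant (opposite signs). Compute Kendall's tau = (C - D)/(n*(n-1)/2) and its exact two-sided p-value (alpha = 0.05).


Step 1: Enumerate the 21 unordered pairs (i,j) with i<j and classify each by sign(x_j-x_i) * sign(y_j-y_i).
  (1,2):dx=-7,dy=+4->D; (1,3):dx=+1,dy=+1->C; (1,4):dx=-5,dy=-2->C; (1,5):dx=-2,dy=+6->D
  (1,6):dx=+3,dy=+9->C; (1,7):dx=-4,dy=+7->D; (2,3):dx=+8,dy=-3->D; (2,4):dx=+2,dy=-6->D
  (2,5):dx=+5,dy=+2->C; (2,6):dx=+10,dy=+5->C; (2,7):dx=+3,dy=+3->C; (3,4):dx=-6,dy=-3->C
  (3,5):dx=-3,dy=+5->D; (3,6):dx=+2,dy=+8->C; (3,7):dx=-5,dy=+6->D; (4,5):dx=+3,dy=+8->C
  (4,6):dx=+8,dy=+11->C; (4,7):dx=+1,dy=+9->C; (5,6):dx=+5,dy=+3->C; (5,7):dx=-2,dy=+1->D
  (6,7):dx=-7,dy=-2->C
Step 2: C = 13, D = 8, total pairs = 21.
Step 3: tau = (C - D)/(n(n-1)/2) = (13 - 8)/21 = 0.238095.
Step 4: Exact two-sided p-value (enumerate n! = 5040 permutations of y under H0): p = 0.561905.
Step 5: alpha = 0.05. fail to reject H0.

tau_b = 0.2381 (C=13, D=8), p = 0.561905, fail to reject H0.


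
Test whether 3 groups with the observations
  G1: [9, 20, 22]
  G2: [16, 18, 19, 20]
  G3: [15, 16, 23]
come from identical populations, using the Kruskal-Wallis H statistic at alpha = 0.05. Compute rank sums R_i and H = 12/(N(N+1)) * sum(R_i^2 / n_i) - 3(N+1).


Step 1: Combine all N = 10 observations and assign midranks.
sorted (value, group, rank): (9,G1,1), (15,G3,2), (16,G2,3.5), (16,G3,3.5), (18,G2,5), (19,G2,6), (20,G1,7.5), (20,G2,7.5), (22,G1,9), (23,G3,10)
Step 2: Sum ranks within each group.
R_1 = 17.5 (n_1 = 3)
R_2 = 22 (n_2 = 4)
R_3 = 15.5 (n_3 = 3)
Step 3: H = 12/(N(N+1)) * sum(R_i^2/n_i) - 3(N+1)
     = 12/(10*11) * (17.5^2/3 + 22^2/4 + 15.5^2/3) - 3*11
     = 0.109091 * 303.167 - 33
     = 0.072727.
Step 4: Ties present; correction factor C = 1 - 12/(10^3 - 10) = 0.987879. Corrected H = 0.072727 / 0.987879 = 0.073620.
Step 5: Under H0, H ~ chi^2(2); p-value = 0.963859.
Step 6: alpha = 0.05. fail to reject H0.

H = 0.0736, df = 2, p = 0.963859, fail to reject H0.


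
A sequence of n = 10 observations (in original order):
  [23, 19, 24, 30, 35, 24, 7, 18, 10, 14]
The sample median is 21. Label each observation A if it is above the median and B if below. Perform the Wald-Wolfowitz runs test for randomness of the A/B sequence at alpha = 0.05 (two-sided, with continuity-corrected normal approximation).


Step 1: Compute median = 21; label A = above, B = below.
Labels in order: ABAAAABBBB  (n_A = 5, n_B = 5)
Step 2: Count runs R = 4.
Step 3: Under H0 (random ordering), E[R] = 2*n_A*n_B/(n_A+n_B) + 1 = 2*5*5/10 + 1 = 6.0000.
        Var[R] = 2*n_A*n_B*(2*n_A*n_B - n_A - n_B) / ((n_A+n_B)^2 * (n_A+n_B-1)) = 2000/900 = 2.2222.
        SD[R] = 1.4907.
Step 4: Continuity-corrected z = (R + 0.5 - E[R]) / SD[R] = (4 + 0.5 - 6.0000) / 1.4907 = -1.0062.
Step 5: Two-sided p-value via normal approximation = 2*(1 - Phi(|z|)) = 0.314305.
Step 6: alpha = 0.05. fail to reject H0.

R = 4, z = -1.0062, p = 0.314305, fail to reject H0.


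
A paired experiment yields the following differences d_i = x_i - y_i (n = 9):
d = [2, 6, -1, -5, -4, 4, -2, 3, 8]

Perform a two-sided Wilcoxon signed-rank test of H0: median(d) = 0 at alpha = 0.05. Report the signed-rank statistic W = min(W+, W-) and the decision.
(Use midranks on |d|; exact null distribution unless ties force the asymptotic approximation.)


Step 1: Drop any zero differences (none here) and take |d_i|.
|d| = [2, 6, 1, 5, 4, 4, 2, 3, 8]
Step 2: Midrank |d_i| (ties get averaged ranks).
ranks: |2|->2.5, |6|->8, |1|->1, |5|->7, |4|->5.5, |4|->5.5, |2|->2.5, |3|->4, |8|->9
Step 3: Attach original signs; sum ranks with positive sign and with negative sign.
W+ = 2.5 + 8 + 5.5 + 4 + 9 = 29
W- = 1 + 7 + 5.5 + 2.5 = 16
(Check: W+ + W- = 45 should equal n(n+1)/2 = 45.)
Step 4: Test statistic W = min(W+, W-) = 16.
Step 5: Ties in |d|, so use the tie-corrected normal approximation.
        E[W] = n(n+1)/4 = 9*10/4 = 22.5.
        Tie groups: |d|=2 (t=2), |d|=4 (t=2); sum(t^3 - t) = 12.
        Var[W] = n(n+1)(2n+1)/24 - sum(t^3-t)/48 = 1710/24 - 12/48 = 71.
        z = (W - E[W]) / sqrt(Var[W]) = (16 - 22.5) / 8.4261 = -0.7714.
        Two-sided p = 2*Phi(z) = 0.440465.
Step 6: alpha = 0.05. fail to reject H0.

W+ = 29, W- = 16, W = min = 16, p = 0.440465, fail to reject H0.


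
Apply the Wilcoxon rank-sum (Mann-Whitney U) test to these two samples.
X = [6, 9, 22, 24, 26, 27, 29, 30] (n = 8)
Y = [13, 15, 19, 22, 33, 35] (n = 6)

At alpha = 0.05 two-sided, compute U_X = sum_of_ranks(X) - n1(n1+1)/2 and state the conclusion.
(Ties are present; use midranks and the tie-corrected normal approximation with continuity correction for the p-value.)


Step 1: Combine and sort all 14 observations; assign midranks.
sorted (value, group): (6,X), (9,X), (13,Y), (15,Y), (19,Y), (22,X), (22,Y), (24,X), (26,X), (27,X), (29,X), (30,X), (33,Y), (35,Y)
ranks: 6->1, 9->2, 13->3, 15->4, 19->5, 22->6.5, 22->6.5, 24->8, 26->9, 27->10, 29->11, 30->12, 33->13, 35->14
Step 2: Rank sum for X: R1 = 1 + 2 + 6.5 + 8 + 9 + 10 + 11 + 12 = 59.5.
Step 3: U_X = R1 - n1(n1+1)/2 = 59.5 - 8*9/2 = 59.5 - 36 = 23.5.
       U_Y = n1*n2 - U_X = 48 - 23.5 = 24.5.
Step 4: Ties are present, so use the tie-corrected normal approximation (with continuity correction) for the p-value.
Step 5: p-value = 1.000000; compare to alpha = 0.05. fail to reject H0.

U_X = 23.5, p = 1.000000, fail to reject H0 at alpha = 0.05.


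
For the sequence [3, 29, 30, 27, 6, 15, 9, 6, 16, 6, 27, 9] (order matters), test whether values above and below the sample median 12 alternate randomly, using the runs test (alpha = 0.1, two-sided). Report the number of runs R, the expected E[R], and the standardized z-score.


Step 1: Compute median = 12; label A = above, B = below.
Labels in order: BAAABABBABAB  (n_A = 6, n_B = 6)
Step 2: Count runs R = 9.
Step 3: Under H0 (random ordering), E[R] = 2*n_A*n_B/(n_A+n_B) + 1 = 2*6*6/12 + 1 = 7.0000.
        Var[R] = 2*n_A*n_B*(2*n_A*n_B - n_A - n_B) / ((n_A+n_B)^2 * (n_A+n_B-1)) = 4320/1584 = 2.7273.
        SD[R] = 1.6514.
Step 4: Continuity-corrected z = (R - 0.5 - E[R]) / SD[R] = (9 - 0.5 - 7.0000) / 1.6514 = 0.9083.
Step 5: Two-sided p-value via normal approximation = 2*(1 - Phi(|z|)) = 0.363722.
Step 6: alpha = 0.1. fail to reject H0.

R = 9, z = 0.9083, p = 0.363722, fail to reject H0.


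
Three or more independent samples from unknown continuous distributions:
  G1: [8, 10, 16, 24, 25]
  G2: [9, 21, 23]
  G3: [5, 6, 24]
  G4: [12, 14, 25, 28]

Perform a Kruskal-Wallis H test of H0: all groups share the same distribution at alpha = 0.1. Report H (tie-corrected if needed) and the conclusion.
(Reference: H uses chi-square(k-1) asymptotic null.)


Step 1: Combine all N = 15 observations and assign midranks.
sorted (value, group, rank): (5,G3,1), (6,G3,2), (8,G1,3), (9,G2,4), (10,G1,5), (12,G4,6), (14,G4,7), (16,G1,8), (21,G2,9), (23,G2,10), (24,G1,11.5), (24,G3,11.5), (25,G1,13.5), (25,G4,13.5), (28,G4,15)
Step 2: Sum ranks within each group.
R_1 = 41 (n_1 = 5)
R_2 = 23 (n_2 = 3)
R_3 = 14.5 (n_3 = 3)
R_4 = 41.5 (n_4 = 4)
Step 3: H = 12/(N(N+1)) * sum(R_i^2/n_i) - 3(N+1)
     = 12/(15*16) * (41^2/5 + 23^2/3 + 14.5^2/3 + 41.5^2/4) - 3*16
     = 0.050000 * 1013.18 - 48
     = 2.658958.
Step 4: Ties present; correction factor C = 1 - 12/(15^3 - 15) = 0.996429. Corrected H = 2.658958 / 0.996429 = 2.668489.
Step 5: Under H0, H ~ chi^2(3); p-value = 0.445609.
Step 6: alpha = 0.1. fail to reject H0.

H = 2.6685, df = 3, p = 0.445609, fail to reject H0.


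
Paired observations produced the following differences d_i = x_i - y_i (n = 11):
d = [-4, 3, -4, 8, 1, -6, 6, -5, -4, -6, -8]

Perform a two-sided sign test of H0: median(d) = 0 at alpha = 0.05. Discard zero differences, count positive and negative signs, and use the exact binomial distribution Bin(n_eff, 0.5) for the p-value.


Step 1: Discard zero differences. Original n = 11; n_eff = number of nonzero differences = 11.
Nonzero differences (with sign): -4, +3, -4, +8, +1, -6, +6, -5, -4, -6, -8
Step 2: Count signs: positive = 4, negative = 7.
Step 3: Under H0: P(positive) = 0.5, so the number of positives S ~ Bin(11, 0.5).
Step 4: Two-sided exact p-value = sum of Bin(11,0.5) probabilities at or below the observed probability = 0.548828.
Step 5: alpha = 0.05. fail to reject H0.

n_eff = 11, pos = 4, neg = 7, p = 0.548828, fail to reject H0.


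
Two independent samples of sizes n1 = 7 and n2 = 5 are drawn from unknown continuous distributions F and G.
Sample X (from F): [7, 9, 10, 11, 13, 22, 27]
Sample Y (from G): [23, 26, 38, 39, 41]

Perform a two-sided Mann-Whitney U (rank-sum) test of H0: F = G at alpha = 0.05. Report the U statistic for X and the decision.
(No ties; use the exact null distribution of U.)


Step 1: Combine and sort all 12 observations; assign midranks.
sorted (value, group): (7,X), (9,X), (10,X), (11,X), (13,X), (22,X), (23,Y), (26,Y), (27,X), (38,Y), (39,Y), (41,Y)
ranks: 7->1, 9->2, 10->3, 11->4, 13->5, 22->6, 23->7, 26->8, 27->9, 38->10, 39->11, 41->12
Step 2: Rank sum for X: R1 = 1 + 2 + 3 + 4 + 5 + 6 + 9 = 30.
Step 3: U_X = R1 - n1(n1+1)/2 = 30 - 7*8/2 = 30 - 28 = 2.
       U_Y = n1*n2 - U_X = 35 - 2 = 33.
Step 4: No ties, so the exact null distribution of U (based on enumerating the C(12,7) = 792 equally likely rank assignments) gives the two-sided p-value.
Step 5: p-value = 0.010101; compare to alpha = 0.05. reject H0.

U_X = 2, p = 0.010101, reject H0 at alpha = 0.05.


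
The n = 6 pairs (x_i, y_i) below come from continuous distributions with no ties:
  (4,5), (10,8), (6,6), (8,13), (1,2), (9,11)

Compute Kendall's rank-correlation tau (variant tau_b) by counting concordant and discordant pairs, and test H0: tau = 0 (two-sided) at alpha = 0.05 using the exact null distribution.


Step 1: Enumerate the 15 unordered pairs (i,j) with i<j and classify each by sign(x_j-x_i) * sign(y_j-y_i).
  (1,2):dx=+6,dy=+3->C; (1,3):dx=+2,dy=+1->C; (1,4):dx=+4,dy=+8->C; (1,5):dx=-3,dy=-3->C
  (1,6):dx=+5,dy=+6->C; (2,3):dx=-4,dy=-2->C; (2,4):dx=-2,dy=+5->D; (2,5):dx=-9,dy=-6->C
  (2,6):dx=-1,dy=+3->D; (3,4):dx=+2,dy=+7->C; (3,5):dx=-5,dy=-4->C; (3,6):dx=+3,dy=+5->C
  (4,5):dx=-7,dy=-11->C; (4,6):dx=+1,dy=-2->D; (5,6):dx=+8,dy=+9->C
Step 2: C = 12, D = 3, total pairs = 15.
Step 3: tau = (C - D)/(n(n-1)/2) = (12 - 3)/15 = 0.600000.
Step 4: Exact two-sided p-value (enumerate n! = 720 permutations of y under H0): p = 0.136111.
Step 5: alpha = 0.05. fail to reject H0.

tau_b = 0.6000 (C=12, D=3), p = 0.136111, fail to reject H0.


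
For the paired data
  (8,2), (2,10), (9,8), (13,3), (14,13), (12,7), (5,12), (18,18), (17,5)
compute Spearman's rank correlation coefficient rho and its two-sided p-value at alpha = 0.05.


Step 1: Rank x and y separately (midranks; no ties here).
rank(x): 8->3, 2->1, 9->4, 13->6, 14->7, 12->5, 5->2, 18->9, 17->8
rank(y): 2->1, 10->6, 8->5, 3->2, 13->8, 7->4, 12->7, 18->9, 5->3
Step 2: d_i = R_x(i) - R_y(i); compute d_i^2.
  (3-1)^2=4, (1-6)^2=25, (4-5)^2=1, (6-2)^2=16, (7-8)^2=1, (5-4)^2=1, (2-7)^2=25, (9-9)^2=0, (8-3)^2=25
sum(d^2) = 98.
Step 3: rho = 1 - 6*98 / (9*(9^2 - 1)) = 1 - 588/720 = 0.183333.
Step 4: Under H0, t = rho * sqrt((n-2)/(1-rho^2)) = 0.4934 ~ t(7).
Step 5: Two-sided p-value from the t-distribution with 7 df = 0.636820.
Step 6: alpha = 0.05. fail to reject H0.

rho = 0.1833, p = 0.636820, fail to reject H0 at alpha = 0.05.


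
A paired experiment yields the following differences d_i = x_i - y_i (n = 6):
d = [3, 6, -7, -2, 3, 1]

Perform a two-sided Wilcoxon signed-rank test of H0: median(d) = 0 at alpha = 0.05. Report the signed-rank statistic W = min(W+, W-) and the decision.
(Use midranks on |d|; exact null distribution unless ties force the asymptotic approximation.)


Step 1: Drop any zero differences (none here) and take |d_i|.
|d| = [3, 6, 7, 2, 3, 1]
Step 2: Midrank |d_i| (ties get averaged ranks).
ranks: |3|->3.5, |6|->5, |7|->6, |2|->2, |3|->3.5, |1|->1
Step 3: Attach original signs; sum ranks with positive sign and with negative sign.
W+ = 3.5 + 5 + 3.5 + 1 = 13
W- = 6 + 2 = 8
(Check: W+ + W- = 21 should equal n(n+1)/2 = 21.)
Step 4: Test statistic W = min(W+, W-) = 8.
Step 5: Ties in |d|, so use the tie-corrected normal approximation.
        E[W] = n(n+1)/4 = 6*7/4 = 10.5.
        Tie groups: |d|=3 (t=2); sum(t^3 - t) = 6.
        Var[W] = n(n+1)(2n+1)/24 - sum(t^3-t)/48 = 546/24 - 6/48 = 22.625.
        z = (W - E[W]) / sqrt(Var[W]) = (8 - 10.5) / 4.7566 = -0.5256.
        Two-sided p = 2*Phi(z) = 0.599174.
Step 6: alpha = 0.05. fail to reject H0.

W+ = 13, W- = 8, W = min = 8, p = 0.599174, fail to reject H0.


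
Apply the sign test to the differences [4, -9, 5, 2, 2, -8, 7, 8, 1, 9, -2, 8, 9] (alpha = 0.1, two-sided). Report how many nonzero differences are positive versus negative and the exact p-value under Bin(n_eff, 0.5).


Step 1: Discard zero differences. Original n = 13; n_eff = number of nonzero differences = 13.
Nonzero differences (with sign): +4, -9, +5, +2, +2, -8, +7, +8, +1, +9, -2, +8, +9
Step 2: Count signs: positive = 10, negative = 3.
Step 3: Under H0: P(positive) = 0.5, so the number of positives S ~ Bin(13, 0.5).
Step 4: Two-sided exact p-value = sum of Bin(13,0.5) probabilities at or below the observed probability = 0.092285.
Step 5: alpha = 0.1. reject H0.

n_eff = 13, pos = 10, neg = 3, p = 0.092285, reject H0.


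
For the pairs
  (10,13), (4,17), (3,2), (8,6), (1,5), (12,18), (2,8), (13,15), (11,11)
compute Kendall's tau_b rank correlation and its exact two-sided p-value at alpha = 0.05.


Step 1: Enumerate the 36 unordered pairs (i,j) with i<j and classify each by sign(x_j-x_i) * sign(y_j-y_i).
  (1,2):dx=-6,dy=+4->D; (1,3):dx=-7,dy=-11->C; (1,4):dx=-2,dy=-7->C; (1,5):dx=-9,dy=-8->C
  (1,6):dx=+2,dy=+5->C; (1,7):dx=-8,dy=-5->C; (1,8):dx=+3,dy=+2->C; (1,9):dx=+1,dy=-2->D
  (2,3):dx=-1,dy=-15->C; (2,4):dx=+4,dy=-11->D; (2,5):dx=-3,dy=-12->C; (2,6):dx=+8,dy=+1->C
  (2,7):dx=-2,dy=-9->C; (2,8):dx=+9,dy=-2->D; (2,9):dx=+7,dy=-6->D; (3,4):dx=+5,dy=+4->C
  (3,5):dx=-2,dy=+3->D; (3,6):dx=+9,dy=+16->C; (3,7):dx=-1,dy=+6->D; (3,8):dx=+10,dy=+13->C
  (3,9):dx=+8,dy=+9->C; (4,5):dx=-7,dy=-1->C; (4,6):dx=+4,dy=+12->C; (4,7):dx=-6,dy=+2->D
  (4,8):dx=+5,dy=+9->C; (4,9):dx=+3,dy=+5->C; (5,6):dx=+11,dy=+13->C; (5,7):dx=+1,dy=+3->C
  (5,8):dx=+12,dy=+10->C; (5,9):dx=+10,dy=+6->C; (6,7):dx=-10,dy=-10->C; (6,8):dx=+1,dy=-3->D
  (6,9):dx=-1,dy=-7->C; (7,8):dx=+11,dy=+7->C; (7,9):dx=+9,dy=+3->C; (8,9):dx=-2,dy=-4->C
Step 2: C = 27, D = 9, total pairs = 36.
Step 3: tau = (C - D)/(n(n-1)/2) = (27 - 9)/36 = 0.500000.
Step 4: Exact two-sided p-value (enumerate n! = 362880 permutations of y under H0): p = 0.075176.
Step 5: alpha = 0.05. fail to reject H0.

tau_b = 0.5000 (C=27, D=9), p = 0.075176, fail to reject H0.


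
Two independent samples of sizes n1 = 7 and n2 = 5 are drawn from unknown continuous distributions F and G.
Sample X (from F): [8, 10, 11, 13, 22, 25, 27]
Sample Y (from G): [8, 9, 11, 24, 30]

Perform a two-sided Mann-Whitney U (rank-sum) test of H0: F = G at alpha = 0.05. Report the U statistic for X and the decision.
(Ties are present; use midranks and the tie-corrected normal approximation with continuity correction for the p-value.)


Step 1: Combine and sort all 12 observations; assign midranks.
sorted (value, group): (8,X), (8,Y), (9,Y), (10,X), (11,X), (11,Y), (13,X), (22,X), (24,Y), (25,X), (27,X), (30,Y)
ranks: 8->1.5, 8->1.5, 9->3, 10->4, 11->5.5, 11->5.5, 13->7, 22->8, 24->9, 25->10, 27->11, 30->12
Step 2: Rank sum for X: R1 = 1.5 + 4 + 5.5 + 7 + 8 + 10 + 11 = 47.
Step 3: U_X = R1 - n1(n1+1)/2 = 47 - 7*8/2 = 47 - 28 = 19.
       U_Y = n1*n2 - U_X = 35 - 19 = 16.
Step 4: Ties are present, so use the tie-corrected normal approximation (with continuity correction) for the p-value.
Step 5: p-value = 0.870542; compare to alpha = 0.05. fail to reject H0.

U_X = 19, p = 0.870542, fail to reject H0 at alpha = 0.05.


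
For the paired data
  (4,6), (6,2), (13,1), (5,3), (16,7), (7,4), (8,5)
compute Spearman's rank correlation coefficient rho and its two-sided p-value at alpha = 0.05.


Step 1: Rank x and y separately (midranks; no ties here).
rank(x): 4->1, 6->3, 13->6, 5->2, 16->7, 7->4, 8->5
rank(y): 6->6, 2->2, 1->1, 3->3, 7->7, 4->4, 5->5
Step 2: d_i = R_x(i) - R_y(i); compute d_i^2.
  (1-6)^2=25, (3-2)^2=1, (6-1)^2=25, (2-3)^2=1, (7-7)^2=0, (4-4)^2=0, (5-5)^2=0
sum(d^2) = 52.
Step 3: rho = 1 - 6*52 / (7*(7^2 - 1)) = 1 - 312/336 = 0.071429.
Step 4: Under H0, t = rho * sqrt((n-2)/(1-rho^2)) = 0.1601 ~ t(5).
Step 5: Two-sided p-value from the t-distribution with 5 df = 0.879048.
Step 6: alpha = 0.05. fail to reject H0.

rho = 0.0714, p = 0.879048, fail to reject H0 at alpha = 0.05.


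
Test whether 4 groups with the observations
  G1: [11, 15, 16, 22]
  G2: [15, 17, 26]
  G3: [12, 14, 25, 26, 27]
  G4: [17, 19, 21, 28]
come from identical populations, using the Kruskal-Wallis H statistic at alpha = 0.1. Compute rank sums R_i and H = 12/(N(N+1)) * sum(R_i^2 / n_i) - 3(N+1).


Step 1: Combine all N = 16 observations and assign midranks.
sorted (value, group, rank): (11,G1,1), (12,G3,2), (14,G3,3), (15,G1,4.5), (15,G2,4.5), (16,G1,6), (17,G2,7.5), (17,G4,7.5), (19,G4,9), (21,G4,10), (22,G1,11), (25,G3,12), (26,G2,13.5), (26,G3,13.5), (27,G3,15), (28,G4,16)
Step 2: Sum ranks within each group.
R_1 = 22.5 (n_1 = 4)
R_2 = 25.5 (n_2 = 3)
R_3 = 45.5 (n_3 = 5)
R_4 = 42.5 (n_4 = 4)
Step 3: H = 12/(N(N+1)) * sum(R_i^2/n_i) - 3(N+1)
     = 12/(16*17) * (22.5^2/4 + 25.5^2/3 + 45.5^2/5 + 42.5^2/4) - 3*17
     = 0.044118 * 1208.92 - 51
     = 2.334926.
Step 4: Ties present; correction factor C = 1 - 18/(16^3 - 16) = 0.995588. Corrected H = 2.334926 / 0.995588 = 2.345273.
Step 5: Under H0, H ~ chi^2(3); p-value = 0.503903.
Step 6: alpha = 0.1. fail to reject H0.

H = 2.3453, df = 3, p = 0.503903, fail to reject H0.
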